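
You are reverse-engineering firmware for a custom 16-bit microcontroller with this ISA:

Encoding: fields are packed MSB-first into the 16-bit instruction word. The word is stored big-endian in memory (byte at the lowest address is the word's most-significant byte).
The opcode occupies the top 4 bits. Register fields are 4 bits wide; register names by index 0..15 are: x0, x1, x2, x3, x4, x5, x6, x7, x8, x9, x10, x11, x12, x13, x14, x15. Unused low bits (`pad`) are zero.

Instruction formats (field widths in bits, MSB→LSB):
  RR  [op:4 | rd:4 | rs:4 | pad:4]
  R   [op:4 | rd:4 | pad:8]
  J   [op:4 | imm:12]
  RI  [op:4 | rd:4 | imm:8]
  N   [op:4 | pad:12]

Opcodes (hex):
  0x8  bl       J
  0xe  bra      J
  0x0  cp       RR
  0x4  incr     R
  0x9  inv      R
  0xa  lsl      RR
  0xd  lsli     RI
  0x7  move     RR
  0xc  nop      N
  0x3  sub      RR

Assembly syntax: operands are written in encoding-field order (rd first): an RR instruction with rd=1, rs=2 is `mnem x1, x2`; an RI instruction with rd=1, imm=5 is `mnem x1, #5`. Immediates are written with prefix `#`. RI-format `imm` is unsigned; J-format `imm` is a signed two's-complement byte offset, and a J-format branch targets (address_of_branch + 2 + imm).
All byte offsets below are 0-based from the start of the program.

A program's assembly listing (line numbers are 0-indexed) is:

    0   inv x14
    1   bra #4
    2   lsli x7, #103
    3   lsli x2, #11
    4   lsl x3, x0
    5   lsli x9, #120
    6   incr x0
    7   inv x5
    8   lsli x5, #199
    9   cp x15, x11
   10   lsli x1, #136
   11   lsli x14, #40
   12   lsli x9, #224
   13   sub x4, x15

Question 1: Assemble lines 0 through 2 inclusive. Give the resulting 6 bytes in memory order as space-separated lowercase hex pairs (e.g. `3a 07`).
0. inv fields op=0x9:4|rd=14:4|pad=0:8 → word 9e00h → 9e 00
1. bra fields op=0xe:4|imm=4:12 → word e004h → e0 04
2. lsli fields op=0xd:4|rd=7:4|imm=103:8 → word d767h → d7 67

9e 00 e0 04 d7 67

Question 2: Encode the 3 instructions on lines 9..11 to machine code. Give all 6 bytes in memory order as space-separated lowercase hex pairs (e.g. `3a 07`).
0f b0 d1 88 de 28

line 9 (cp): pack op=0x0:4|rd=15:4|rs=11:4|pad=0:4 = 0x0fb0; big→ 0f b0
line 10 (lsli): pack op=0xd:4|rd=1:4|imm=136:8 = 0xd188; big→ d1 88
line 11 (lsli): pack op=0xd:4|rd=14:4|imm=40:8 = 0xde28; big→ de 28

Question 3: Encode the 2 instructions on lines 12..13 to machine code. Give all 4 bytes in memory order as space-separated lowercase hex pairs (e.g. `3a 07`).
line 12 (lsli): pack op=0xd:4|rd=9:4|imm=224:8 = 0xd9e0; big→ d9 e0
line 13 (sub): pack op=0x3:4|rd=4:4|rs=15:4|pad=0:4 = 0x34f0; big→ 34 f0

d9 e0 34 f0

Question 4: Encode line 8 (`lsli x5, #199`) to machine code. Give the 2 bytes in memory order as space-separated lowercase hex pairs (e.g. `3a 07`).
L8: lsli op=0xd:4|rd=5:4|imm=199:8 ⇒ 0xd5c7 ⇒ big d5 c7

d5 c7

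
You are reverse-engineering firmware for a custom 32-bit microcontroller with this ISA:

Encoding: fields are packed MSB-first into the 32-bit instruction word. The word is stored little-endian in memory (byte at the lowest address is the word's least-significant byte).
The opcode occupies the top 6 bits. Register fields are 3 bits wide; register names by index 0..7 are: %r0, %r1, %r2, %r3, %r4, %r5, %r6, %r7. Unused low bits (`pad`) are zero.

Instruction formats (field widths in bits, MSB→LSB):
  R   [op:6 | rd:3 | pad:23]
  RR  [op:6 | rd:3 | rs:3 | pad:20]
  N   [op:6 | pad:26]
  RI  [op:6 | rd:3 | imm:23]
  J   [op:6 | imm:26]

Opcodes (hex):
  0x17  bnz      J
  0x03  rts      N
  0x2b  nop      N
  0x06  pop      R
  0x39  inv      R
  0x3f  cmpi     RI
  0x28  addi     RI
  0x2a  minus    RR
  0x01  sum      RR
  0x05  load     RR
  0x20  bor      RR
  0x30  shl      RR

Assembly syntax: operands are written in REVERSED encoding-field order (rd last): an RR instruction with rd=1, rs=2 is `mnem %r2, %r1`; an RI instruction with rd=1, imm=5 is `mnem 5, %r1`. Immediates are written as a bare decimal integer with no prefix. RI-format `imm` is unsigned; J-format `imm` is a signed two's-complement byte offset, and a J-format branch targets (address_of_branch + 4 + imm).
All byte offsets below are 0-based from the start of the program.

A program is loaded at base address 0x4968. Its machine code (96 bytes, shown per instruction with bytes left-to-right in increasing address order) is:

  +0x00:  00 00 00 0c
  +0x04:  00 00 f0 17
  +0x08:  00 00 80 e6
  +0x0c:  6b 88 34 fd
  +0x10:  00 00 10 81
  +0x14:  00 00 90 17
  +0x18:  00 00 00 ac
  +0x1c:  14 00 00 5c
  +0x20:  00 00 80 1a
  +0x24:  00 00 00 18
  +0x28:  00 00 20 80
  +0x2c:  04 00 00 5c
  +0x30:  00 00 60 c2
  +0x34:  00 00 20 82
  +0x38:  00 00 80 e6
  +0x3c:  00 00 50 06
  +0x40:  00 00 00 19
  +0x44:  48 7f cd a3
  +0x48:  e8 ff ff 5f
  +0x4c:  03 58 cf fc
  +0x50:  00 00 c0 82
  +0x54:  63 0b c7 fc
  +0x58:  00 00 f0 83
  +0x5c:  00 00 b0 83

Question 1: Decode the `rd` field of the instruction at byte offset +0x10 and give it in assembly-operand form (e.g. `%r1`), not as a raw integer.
@+10  little-endian(00 00 10 81) = 0x81100000
  op=0x81100000>>26=0x20 ⇒ bor (RR)
  rd@[25:23]=0x2 ⇒ %r2
  rs@[22:20]=0x1 ⇒ %r1

%r2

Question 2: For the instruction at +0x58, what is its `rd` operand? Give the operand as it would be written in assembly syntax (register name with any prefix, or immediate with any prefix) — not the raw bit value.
[58] 00 00 f0 83 → 0x83f00000
  op=0x83f00000>>26=0x20 ⇒ bor (RR)
  rd@[25:23]=0x7 ⇒ %r7
  rs@[22:20]=0x7 ⇒ %r7

%r7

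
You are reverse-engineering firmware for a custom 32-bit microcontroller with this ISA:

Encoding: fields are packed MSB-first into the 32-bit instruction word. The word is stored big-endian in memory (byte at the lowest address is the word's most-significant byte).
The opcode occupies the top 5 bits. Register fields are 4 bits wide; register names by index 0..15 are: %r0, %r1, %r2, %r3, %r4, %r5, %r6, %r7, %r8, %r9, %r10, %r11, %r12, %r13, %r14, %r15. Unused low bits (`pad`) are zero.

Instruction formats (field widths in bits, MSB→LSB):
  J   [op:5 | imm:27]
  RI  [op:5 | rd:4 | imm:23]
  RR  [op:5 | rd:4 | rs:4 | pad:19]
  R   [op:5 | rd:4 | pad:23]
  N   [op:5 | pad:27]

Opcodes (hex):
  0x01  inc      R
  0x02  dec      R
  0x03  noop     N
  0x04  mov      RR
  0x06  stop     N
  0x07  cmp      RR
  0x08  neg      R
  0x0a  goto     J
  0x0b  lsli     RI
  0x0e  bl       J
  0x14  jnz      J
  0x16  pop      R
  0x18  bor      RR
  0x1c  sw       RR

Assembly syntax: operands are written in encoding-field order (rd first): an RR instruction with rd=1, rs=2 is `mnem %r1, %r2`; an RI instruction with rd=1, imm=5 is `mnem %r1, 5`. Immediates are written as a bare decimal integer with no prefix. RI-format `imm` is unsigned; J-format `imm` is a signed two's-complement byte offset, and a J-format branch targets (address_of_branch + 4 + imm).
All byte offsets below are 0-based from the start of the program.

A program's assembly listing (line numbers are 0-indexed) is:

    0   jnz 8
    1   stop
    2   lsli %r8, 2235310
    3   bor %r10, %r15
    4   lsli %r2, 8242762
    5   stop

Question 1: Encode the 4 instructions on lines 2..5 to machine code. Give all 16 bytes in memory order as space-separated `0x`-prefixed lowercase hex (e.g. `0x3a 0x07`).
line 2 (lsli): pack op=0xb:5|rd=8:4|imm=2235310:23 = 0x5c221bae; big→ 5c 22 1b ae
line 3 (bor): pack op=0x18:5|rd=10:4|rs=15:4|pad=0:19 = 0xc5780000; big→ c5 78 00 00
line 4 (lsli): pack op=0xb:5|rd=2:4|imm=8242762:23 = 0x597dc64a; big→ 59 7d c6 4a
line 5 (stop): pack op=0x6:5|pad=0:27 = 0x30000000; big→ 30 00 00 00

0x5c 0x22 0x1b 0xae 0xc5 0x78 0x00 0x00 0x59 0x7d 0xc6 0x4a 0x30 0x00 0x00 0x00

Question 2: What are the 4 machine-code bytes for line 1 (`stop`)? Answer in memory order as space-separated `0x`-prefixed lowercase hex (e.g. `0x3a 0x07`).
0x30 0x00 0x00 0x00

L1: stop op=0x6:5|pad=0:27 ⇒ 0x30000000 ⇒ big 30 00 00 00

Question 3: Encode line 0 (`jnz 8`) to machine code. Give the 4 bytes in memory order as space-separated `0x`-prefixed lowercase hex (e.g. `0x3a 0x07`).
L0: jnz op=0x14:5|imm=8:27 ⇒ 0xa0000008 ⇒ big a0 00 00 08

0xa0 0x00 0x00 0x08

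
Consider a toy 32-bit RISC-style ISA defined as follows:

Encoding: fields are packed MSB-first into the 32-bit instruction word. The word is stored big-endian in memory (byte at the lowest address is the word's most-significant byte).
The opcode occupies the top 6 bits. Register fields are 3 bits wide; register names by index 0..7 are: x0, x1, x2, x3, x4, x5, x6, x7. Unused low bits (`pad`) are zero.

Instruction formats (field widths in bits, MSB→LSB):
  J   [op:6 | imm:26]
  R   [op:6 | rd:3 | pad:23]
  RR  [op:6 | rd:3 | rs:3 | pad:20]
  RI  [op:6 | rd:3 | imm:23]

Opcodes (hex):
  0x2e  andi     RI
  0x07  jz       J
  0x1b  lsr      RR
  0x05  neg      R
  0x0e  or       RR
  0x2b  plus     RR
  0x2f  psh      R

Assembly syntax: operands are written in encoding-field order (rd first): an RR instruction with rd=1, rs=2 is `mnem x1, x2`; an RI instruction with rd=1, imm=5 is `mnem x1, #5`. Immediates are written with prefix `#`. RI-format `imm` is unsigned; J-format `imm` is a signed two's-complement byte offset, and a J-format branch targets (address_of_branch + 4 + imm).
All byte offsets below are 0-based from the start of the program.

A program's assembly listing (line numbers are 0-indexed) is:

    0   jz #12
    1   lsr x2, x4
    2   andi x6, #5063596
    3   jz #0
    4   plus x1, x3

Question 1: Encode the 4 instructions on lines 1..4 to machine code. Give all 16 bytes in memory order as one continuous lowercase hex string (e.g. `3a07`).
line 1 (lsr): pack op=0x1b:6|rd=2:3|rs=4:3|pad=0:20 = 0x6d400000; big→ 6d 40 00 00
line 2 (andi): pack op=0x2e:6|rd=6:3|imm=5063596:23 = 0xbb4d43ac; big→ bb 4d 43 ac
line 3 (jz): pack op=0x7:6|imm=0:26 = 0x1c000000; big→ 1c 00 00 00
line 4 (plus): pack op=0x2b:6|rd=1:3|rs=3:3|pad=0:20 = 0xacb00000; big→ ac b0 00 00

6d400000bb4d43ac1c000000acb00000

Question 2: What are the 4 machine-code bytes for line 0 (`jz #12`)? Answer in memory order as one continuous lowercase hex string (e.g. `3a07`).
1c00000c

0. jz fields op=0x7:6|imm=12:26 → word 1c00000ch → 1c 00 00 0c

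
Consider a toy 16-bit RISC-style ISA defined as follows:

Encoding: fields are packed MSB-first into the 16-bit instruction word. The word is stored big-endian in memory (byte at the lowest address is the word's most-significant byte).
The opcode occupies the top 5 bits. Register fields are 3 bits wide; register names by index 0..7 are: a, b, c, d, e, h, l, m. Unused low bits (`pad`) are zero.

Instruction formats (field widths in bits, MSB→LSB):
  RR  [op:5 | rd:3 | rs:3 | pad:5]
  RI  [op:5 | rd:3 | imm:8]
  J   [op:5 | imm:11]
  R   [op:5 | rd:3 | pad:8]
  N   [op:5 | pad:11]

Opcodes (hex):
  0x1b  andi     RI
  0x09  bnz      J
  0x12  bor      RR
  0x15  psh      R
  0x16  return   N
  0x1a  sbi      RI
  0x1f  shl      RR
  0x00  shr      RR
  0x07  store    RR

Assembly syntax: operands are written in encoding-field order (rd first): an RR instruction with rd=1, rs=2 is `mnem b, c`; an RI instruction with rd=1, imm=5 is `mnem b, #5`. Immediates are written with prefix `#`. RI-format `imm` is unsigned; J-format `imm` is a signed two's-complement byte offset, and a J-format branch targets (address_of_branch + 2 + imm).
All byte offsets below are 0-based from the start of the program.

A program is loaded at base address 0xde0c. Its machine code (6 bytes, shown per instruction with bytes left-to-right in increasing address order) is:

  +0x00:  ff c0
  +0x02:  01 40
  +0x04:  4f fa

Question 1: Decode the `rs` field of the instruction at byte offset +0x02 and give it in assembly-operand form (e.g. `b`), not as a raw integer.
c

+0x02: 01 40 ⇒ word 0x0140 (big)
  op=0x0140>>11=0x0 ⇒ shr (RR)
  rd@[10:8]=0x1 ⇒ b
  rs@[7:5]=0x2 ⇒ c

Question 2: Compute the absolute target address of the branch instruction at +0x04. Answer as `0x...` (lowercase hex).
[04] 4f fa → 0x4ffa
  top 5b → 0x9 → bnz [J]
  [10:0] imm=2042 (s11→-6) = #-6
  target = base 0xde0c + off 0x04 + 2 + imm -6 = 0xde0c

0xde0c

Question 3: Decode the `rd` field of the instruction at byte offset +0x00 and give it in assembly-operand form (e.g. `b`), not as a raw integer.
@+00  big-endian(ff c0) = 0xffc0
  top 5b → 0x1f → shl [RR]
  [10:8] rd=7 = m
  [7:5] rs=6 = l

m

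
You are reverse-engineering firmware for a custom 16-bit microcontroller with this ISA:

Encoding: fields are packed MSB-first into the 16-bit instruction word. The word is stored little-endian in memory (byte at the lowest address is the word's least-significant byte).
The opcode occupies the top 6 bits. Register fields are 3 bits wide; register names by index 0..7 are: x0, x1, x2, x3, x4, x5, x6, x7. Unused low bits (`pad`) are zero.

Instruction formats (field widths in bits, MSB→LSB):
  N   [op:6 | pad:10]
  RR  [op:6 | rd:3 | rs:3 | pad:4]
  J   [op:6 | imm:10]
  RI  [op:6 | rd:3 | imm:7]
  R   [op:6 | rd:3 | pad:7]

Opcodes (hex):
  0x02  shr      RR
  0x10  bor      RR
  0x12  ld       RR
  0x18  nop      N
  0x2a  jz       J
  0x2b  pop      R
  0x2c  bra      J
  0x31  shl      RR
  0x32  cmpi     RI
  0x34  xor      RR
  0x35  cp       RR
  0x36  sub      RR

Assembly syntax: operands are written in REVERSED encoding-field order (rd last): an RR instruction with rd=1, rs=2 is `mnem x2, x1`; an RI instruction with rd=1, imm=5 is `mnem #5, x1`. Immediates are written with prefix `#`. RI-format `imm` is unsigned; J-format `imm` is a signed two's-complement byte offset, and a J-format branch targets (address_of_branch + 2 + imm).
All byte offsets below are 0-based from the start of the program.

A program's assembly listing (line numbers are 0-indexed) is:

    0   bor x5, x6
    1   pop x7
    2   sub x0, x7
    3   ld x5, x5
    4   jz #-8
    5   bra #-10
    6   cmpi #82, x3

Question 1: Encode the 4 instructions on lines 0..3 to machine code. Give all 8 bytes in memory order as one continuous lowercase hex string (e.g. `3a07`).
504380af80dbd04a

line 0 (bor): pack op=0x10:6|rd=6:3|rs=5:3|pad=0:4 = 0x4350; little→ 50 43
line 1 (pop): pack op=0x2b:6|rd=7:3|pad=0:7 = 0xaf80; little→ 80 af
line 2 (sub): pack op=0x36:6|rd=7:3|rs=0:3|pad=0:4 = 0xdb80; little→ 80 db
line 3 (ld): pack op=0x12:6|rd=5:3|rs=5:3|pad=0:4 = 0x4ad0; little→ d0 4a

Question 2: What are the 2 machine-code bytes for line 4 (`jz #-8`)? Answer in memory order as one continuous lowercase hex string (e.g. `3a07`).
line 4 (jz): pack op=0x2a:6|imm=-8:10 = 0xabf8; little→ f8 ab

f8ab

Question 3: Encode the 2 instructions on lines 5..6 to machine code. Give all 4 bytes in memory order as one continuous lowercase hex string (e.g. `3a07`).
f6b3d2c9

L5: bra op=0x2c:6|imm=-10:10 ⇒ 0xb3f6 ⇒ little f6 b3
L6: cmpi op=0x32:6|rd=3:3|imm=82:7 ⇒ 0xc9d2 ⇒ little d2 c9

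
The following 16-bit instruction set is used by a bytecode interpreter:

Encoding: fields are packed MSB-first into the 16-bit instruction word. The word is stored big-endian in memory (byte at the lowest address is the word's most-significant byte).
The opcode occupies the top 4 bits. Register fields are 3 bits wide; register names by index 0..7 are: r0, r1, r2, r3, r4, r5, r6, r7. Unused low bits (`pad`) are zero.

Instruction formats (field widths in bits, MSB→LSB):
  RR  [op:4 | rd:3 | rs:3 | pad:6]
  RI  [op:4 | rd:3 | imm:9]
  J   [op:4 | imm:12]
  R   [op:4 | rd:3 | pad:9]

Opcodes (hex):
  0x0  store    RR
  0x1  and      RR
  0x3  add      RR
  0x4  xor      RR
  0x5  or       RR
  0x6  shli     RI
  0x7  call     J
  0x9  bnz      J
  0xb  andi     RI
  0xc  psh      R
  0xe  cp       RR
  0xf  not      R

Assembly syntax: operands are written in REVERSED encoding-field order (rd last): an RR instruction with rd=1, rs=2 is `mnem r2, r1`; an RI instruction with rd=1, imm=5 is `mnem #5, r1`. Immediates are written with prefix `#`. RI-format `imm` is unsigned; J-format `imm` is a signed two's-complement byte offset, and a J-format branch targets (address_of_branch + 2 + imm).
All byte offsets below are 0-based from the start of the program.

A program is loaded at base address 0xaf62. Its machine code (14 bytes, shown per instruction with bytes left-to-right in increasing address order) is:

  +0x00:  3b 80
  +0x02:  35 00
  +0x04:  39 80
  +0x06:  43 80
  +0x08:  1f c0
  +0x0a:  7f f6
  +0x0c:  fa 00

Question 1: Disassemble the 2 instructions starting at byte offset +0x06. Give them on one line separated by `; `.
xor r6, r1; and r7, r7

[06] 43 80 → 0x4380
  top 4b → 0x4 → xor [RR]
  rd@[11:9]=0x1 ⇒ r1
  rs@[8:6]=0x6 ⇒ r6
[08] 1f c0 → 0x1fc0
  top 4b → 0x1 → and [RR]
  rd@[11:9]=0x7 ⇒ r7
  rs@[8:6]=0x7 ⇒ r7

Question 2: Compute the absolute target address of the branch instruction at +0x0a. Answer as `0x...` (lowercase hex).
off 0x0a: read 7f f6 as big → 0x7ff6
  opcode bits[15:12]=0x7: call/J
  imm@[11:0]=0xff6 (s12→-10) ⇒ #-10
  target = base 0xaf62 + off 0x0a + 2 + imm -10 = 0xaf64

0xaf64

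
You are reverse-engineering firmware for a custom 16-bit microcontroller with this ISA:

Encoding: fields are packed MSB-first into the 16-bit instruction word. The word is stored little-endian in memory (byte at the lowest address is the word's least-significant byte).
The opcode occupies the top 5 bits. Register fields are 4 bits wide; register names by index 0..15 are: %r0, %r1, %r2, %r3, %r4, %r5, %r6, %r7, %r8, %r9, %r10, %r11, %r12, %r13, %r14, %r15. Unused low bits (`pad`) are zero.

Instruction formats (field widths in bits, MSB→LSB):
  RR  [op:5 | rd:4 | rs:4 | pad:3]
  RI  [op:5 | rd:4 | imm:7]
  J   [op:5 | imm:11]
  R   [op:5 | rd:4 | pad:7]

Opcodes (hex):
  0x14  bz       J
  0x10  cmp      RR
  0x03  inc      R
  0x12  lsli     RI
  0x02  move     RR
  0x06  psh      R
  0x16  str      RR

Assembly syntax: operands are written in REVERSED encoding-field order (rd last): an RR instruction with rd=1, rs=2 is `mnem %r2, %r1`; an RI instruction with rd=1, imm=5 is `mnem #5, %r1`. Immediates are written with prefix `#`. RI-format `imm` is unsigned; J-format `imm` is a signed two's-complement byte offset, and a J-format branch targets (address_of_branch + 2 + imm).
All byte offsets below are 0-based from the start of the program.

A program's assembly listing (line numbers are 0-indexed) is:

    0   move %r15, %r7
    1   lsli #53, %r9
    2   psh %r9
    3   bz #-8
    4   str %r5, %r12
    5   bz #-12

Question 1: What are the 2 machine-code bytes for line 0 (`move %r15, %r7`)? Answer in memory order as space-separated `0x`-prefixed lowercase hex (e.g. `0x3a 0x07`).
0xf8 0x13

L0: move op=0x2:5|rd=7:4|rs=15:4|pad=0:3 ⇒ 0x13f8 ⇒ little f8 13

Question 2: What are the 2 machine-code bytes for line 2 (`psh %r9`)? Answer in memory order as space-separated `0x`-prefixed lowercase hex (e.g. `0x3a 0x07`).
0x80 0x34

line 2 (psh): pack op=0x6:5|rd=9:4|pad=0:7 = 0x3480; little→ 80 34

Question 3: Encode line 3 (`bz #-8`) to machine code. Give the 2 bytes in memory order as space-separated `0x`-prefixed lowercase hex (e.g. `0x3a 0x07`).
L3: bz op=0x14:5|imm=-8:11 ⇒ 0xa7f8 ⇒ little f8 a7

0xf8 0xa7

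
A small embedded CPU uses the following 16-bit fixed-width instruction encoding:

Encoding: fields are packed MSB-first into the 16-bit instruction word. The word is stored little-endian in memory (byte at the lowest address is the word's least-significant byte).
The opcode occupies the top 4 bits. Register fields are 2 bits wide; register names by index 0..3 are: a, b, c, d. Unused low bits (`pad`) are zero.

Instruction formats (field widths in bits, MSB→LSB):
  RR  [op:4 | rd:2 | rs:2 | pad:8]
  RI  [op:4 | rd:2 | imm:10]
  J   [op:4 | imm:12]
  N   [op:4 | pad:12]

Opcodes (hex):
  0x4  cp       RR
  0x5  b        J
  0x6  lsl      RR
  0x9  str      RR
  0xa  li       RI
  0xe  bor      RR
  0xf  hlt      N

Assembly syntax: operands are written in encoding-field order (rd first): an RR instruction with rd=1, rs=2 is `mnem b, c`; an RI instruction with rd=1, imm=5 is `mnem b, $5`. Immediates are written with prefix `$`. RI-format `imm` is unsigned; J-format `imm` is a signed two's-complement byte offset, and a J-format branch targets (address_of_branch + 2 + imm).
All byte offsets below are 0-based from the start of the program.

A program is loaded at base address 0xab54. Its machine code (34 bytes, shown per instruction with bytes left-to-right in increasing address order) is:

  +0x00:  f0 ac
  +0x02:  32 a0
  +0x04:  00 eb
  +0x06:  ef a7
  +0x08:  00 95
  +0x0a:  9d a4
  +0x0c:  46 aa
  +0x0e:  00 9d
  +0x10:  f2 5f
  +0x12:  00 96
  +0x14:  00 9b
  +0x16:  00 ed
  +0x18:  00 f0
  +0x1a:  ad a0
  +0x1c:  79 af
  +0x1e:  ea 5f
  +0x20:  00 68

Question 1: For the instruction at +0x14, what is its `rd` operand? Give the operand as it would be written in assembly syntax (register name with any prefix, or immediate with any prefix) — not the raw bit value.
c

+0x14: 00 9b ⇒ word 0x9b00 (little)
  op=0x9b00>>12=0x9 ⇒ str (RR)
  rd: (w>>10)&0x3=0x2 → c
  rs: (w>>8)&0x3=0x3 → d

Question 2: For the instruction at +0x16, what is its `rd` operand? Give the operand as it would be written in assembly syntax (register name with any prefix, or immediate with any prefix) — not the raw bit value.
d

@+16  little-endian(00 ed) = 0xed00
  top 4b → 0xe → bor [RR]
  rd: (w>>10)&0x3=0x3 → d
  rs: (w>>8)&0x3=0x1 → b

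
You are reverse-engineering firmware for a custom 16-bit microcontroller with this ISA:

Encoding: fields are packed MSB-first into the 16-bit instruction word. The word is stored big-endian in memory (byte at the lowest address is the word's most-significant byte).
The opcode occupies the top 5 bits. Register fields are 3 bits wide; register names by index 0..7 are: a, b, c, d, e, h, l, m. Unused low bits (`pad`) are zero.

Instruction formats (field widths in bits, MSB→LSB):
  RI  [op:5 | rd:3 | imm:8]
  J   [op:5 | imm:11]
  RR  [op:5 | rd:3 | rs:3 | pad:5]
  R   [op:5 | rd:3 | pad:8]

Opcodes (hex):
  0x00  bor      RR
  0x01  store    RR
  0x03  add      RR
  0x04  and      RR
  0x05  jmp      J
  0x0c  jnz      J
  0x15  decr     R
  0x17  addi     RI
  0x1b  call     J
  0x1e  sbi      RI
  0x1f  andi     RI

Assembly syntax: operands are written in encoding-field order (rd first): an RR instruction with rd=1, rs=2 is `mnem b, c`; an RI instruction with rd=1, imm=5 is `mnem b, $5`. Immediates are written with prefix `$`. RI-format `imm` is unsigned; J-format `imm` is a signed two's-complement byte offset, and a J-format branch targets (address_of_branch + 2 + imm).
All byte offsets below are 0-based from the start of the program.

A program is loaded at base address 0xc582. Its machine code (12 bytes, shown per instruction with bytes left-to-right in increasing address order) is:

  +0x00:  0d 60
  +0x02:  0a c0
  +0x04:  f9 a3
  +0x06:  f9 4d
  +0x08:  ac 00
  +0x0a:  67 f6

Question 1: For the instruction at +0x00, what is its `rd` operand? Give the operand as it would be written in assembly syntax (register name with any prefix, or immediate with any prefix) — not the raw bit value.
h

off 0x00: read 0d 60 as big → 0x0d60
  opcode bits[15:11]=0x1: store/RR
  rd@[10:8]=0x5 ⇒ h
  rs@[7:5]=0x3 ⇒ d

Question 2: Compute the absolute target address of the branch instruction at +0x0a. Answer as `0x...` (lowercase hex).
0xc584

@+0a  big-endian(67 f6) = 0x67f6
  top 5b → 0xc → jnz [J]
  imm: (w>>0)&0x7ff=0x7f6 (s11→-10) → $-10
  target = base 0xc582 + off 0x0a + 2 + imm -10 = 0xc584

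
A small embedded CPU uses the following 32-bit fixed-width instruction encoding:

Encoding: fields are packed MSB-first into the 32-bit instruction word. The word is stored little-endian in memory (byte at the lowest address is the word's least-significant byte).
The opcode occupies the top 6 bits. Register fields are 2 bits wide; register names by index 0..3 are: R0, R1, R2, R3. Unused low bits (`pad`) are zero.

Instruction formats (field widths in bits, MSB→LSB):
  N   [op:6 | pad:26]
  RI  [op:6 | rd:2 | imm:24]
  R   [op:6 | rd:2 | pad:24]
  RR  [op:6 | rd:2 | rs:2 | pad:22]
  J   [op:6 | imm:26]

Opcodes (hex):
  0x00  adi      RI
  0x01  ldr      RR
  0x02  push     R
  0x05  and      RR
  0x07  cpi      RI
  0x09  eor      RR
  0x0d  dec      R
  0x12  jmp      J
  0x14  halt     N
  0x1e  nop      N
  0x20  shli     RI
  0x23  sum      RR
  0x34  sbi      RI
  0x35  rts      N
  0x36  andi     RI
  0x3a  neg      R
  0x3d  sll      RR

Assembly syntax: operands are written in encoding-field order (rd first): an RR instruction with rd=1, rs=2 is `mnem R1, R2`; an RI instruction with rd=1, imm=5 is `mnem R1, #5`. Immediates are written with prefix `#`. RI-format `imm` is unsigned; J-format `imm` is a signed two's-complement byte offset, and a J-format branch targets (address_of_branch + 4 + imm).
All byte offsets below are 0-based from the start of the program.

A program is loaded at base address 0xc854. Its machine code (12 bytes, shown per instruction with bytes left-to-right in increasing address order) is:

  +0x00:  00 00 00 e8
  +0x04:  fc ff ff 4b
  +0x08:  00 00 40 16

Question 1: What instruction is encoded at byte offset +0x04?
jmp #-4

off 0x04: read fc ff ff 4b as little → 0x4bfffffc
  op=0x4bfffffc>>26=0x12 ⇒ jmp (J)
  [25:0] imm=67108860 (s26→-4) = #-4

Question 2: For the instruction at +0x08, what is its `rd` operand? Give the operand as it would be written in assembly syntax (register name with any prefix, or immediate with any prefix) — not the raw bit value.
R2

+0x08: 00 00 40 16 ⇒ word 0x16400000 (little)
  op=0x16400000>>26=0x5 ⇒ and (RR)
  rd@[25:24]=0x2 ⇒ R2
  rs@[23:22]=0x1 ⇒ R1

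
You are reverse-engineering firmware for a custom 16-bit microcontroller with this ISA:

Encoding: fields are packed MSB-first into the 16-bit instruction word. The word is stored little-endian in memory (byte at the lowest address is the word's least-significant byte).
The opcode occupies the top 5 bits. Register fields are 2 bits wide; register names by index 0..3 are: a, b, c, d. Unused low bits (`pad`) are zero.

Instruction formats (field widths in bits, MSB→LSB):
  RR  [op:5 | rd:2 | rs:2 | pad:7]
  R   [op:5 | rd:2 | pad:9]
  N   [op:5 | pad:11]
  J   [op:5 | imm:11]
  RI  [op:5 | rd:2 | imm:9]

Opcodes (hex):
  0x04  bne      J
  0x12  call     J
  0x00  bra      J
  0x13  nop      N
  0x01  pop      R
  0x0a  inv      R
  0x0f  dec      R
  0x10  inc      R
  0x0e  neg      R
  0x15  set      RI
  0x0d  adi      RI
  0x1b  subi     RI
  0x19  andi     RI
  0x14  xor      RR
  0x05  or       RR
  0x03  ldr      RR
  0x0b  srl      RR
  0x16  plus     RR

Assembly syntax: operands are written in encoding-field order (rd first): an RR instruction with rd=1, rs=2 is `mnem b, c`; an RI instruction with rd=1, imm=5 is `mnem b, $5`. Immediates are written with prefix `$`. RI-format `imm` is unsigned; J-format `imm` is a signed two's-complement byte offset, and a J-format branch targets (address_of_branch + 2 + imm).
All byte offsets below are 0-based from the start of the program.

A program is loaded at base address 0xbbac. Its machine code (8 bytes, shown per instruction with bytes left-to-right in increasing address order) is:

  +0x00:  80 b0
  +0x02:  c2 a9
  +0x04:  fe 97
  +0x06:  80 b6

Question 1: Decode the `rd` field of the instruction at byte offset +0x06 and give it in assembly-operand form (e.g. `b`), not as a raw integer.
[06] 80 b6 → 0xb680
  opcode bits[15:11]=0x16: plus/RR
  rd: (w>>9)&0x3=0x3 → d
  rs: (w>>7)&0x3=0x1 → b

d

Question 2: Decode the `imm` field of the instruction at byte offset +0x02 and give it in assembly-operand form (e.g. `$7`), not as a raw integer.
@+02  little-endian(c2 a9) = 0xa9c2
  opcode bits[15:11]=0x15: set/RI
  rd@[10:9]=0x0 ⇒ a
  imm@[8:0]=0x1c2 ⇒ $450

$450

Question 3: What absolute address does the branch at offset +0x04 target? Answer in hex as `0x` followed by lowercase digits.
@+04  little-endian(fe 97) = 0x97fe
  opcode bits[15:11]=0x12: call/J
  imm: (w>>0)&0x7ff=0x7fe (s11→-2) → $-2
  target = base 0xbbac + off 0x04 + 2 + imm -2 = 0xbbb0

0xbbb0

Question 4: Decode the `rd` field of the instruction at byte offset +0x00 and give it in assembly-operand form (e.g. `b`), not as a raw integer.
off 0x00: read 80 b0 as little → 0xb080
  top 5b → 0x16 → plus [RR]
  rd: (w>>9)&0x3=0x0 → a
  rs: (w>>7)&0x3=0x1 → b

a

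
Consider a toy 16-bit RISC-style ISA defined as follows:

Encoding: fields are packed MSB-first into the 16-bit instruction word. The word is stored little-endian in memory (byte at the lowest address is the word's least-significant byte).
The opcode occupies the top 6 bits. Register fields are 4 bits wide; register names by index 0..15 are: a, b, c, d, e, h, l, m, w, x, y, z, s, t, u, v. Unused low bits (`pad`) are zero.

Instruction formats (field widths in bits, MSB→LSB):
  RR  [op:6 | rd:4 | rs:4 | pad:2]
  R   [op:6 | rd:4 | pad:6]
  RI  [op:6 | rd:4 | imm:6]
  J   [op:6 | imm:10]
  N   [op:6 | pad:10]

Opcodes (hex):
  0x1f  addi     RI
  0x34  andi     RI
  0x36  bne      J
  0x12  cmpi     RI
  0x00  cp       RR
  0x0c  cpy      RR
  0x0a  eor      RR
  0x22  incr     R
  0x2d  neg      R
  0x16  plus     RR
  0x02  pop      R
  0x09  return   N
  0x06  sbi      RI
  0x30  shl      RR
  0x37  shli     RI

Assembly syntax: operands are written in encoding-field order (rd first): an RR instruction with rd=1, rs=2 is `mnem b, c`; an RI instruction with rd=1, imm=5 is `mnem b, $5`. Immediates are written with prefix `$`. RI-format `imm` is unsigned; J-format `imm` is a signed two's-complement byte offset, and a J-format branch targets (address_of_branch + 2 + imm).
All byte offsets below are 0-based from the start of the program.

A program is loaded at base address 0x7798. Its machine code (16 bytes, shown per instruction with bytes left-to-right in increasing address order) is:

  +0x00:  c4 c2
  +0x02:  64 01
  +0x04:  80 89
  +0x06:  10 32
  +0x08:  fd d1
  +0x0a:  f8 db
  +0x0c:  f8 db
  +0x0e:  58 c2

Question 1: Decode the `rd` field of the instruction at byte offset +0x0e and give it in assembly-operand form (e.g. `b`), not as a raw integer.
x

+0x0e: 58 c2 ⇒ word 0xc258 (little)
  opcode bits[15:10]=0x30: shl/RR
  [9:6] rd=9 = x
  [5:2] rs=6 = l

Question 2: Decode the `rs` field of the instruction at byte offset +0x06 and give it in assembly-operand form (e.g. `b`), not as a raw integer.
e

+0x06: 10 32 ⇒ word 0x3210 (little)
  opcode bits[15:10]=0xc: cpy/RR
  rd@[9:6]=0x8 ⇒ w
  rs@[5:2]=0x4 ⇒ e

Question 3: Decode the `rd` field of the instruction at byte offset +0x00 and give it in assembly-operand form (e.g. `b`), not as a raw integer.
@+00  little-endian(c4 c2) = 0xc2c4
  op=0xc2c4>>10=0x30 ⇒ shl (RR)
  [9:6] rd=11 = z
  [5:2] rs=1 = b

z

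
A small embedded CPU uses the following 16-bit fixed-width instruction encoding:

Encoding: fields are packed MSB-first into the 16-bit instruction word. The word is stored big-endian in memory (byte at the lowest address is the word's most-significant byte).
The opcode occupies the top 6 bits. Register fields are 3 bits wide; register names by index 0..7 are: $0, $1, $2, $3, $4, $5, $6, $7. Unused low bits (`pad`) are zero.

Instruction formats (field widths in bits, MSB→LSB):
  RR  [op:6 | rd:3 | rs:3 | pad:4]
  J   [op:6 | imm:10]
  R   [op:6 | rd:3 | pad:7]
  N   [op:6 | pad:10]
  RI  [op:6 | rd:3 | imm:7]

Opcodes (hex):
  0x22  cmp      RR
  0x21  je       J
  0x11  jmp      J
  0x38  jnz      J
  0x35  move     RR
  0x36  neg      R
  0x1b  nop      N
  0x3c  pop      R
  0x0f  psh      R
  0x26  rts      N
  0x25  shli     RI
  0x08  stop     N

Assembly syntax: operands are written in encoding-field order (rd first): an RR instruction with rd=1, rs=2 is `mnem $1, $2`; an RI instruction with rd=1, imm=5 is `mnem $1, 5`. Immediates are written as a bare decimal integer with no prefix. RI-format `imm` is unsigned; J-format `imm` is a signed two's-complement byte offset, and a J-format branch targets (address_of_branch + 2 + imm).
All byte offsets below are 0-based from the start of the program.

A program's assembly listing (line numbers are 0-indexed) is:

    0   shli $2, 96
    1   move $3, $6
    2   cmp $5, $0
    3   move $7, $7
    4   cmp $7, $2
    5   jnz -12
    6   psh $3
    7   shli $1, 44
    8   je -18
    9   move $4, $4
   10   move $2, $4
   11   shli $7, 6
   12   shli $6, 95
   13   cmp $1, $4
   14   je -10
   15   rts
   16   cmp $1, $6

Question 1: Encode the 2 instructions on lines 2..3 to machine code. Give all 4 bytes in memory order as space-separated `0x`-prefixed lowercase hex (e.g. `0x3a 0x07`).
0x8a 0x80 0xd7 0xf0

2. cmp fields op=0x22:6|rd=5:3|rs=0:3|pad=0:4 → word 8a80h → 8a 80
3. move fields op=0x35:6|rd=7:3|rs=7:3|pad=0:4 → word d7f0h → d7 f0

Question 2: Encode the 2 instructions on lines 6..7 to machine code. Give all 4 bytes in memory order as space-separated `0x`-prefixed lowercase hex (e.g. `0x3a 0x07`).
0x3d 0x80 0x94 0xac

line 6 (psh): pack op=0xf:6|rd=3:3|pad=0:7 = 0x3d80; big→ 3d 80
line 7 (shli): pack op=0x25:6|rd=1:3|imm=44:7 = 0x94ac; big→ 94 ac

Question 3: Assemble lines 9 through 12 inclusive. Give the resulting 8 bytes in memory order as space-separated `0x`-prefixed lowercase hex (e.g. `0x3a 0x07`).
9. move fields op=0x35:6|rd=4:3|rs=4:3|pad=0:4 → word d640h → d6 40
10. move fields op=0x35:6|rd=2:3|rs=4:3|pad=0:4 → word d540h → d5 40
11. shli fields op=0x25:6|rd=7:3|imm=6:7 → word 9786h → 97 86
12. shli fields op=0x25:6|rd=6:3|imm=95:7 → word 975fh → 97 5f

0xd6 0x40 0xd5 0x40 0x97 0x86 0x97 0x5f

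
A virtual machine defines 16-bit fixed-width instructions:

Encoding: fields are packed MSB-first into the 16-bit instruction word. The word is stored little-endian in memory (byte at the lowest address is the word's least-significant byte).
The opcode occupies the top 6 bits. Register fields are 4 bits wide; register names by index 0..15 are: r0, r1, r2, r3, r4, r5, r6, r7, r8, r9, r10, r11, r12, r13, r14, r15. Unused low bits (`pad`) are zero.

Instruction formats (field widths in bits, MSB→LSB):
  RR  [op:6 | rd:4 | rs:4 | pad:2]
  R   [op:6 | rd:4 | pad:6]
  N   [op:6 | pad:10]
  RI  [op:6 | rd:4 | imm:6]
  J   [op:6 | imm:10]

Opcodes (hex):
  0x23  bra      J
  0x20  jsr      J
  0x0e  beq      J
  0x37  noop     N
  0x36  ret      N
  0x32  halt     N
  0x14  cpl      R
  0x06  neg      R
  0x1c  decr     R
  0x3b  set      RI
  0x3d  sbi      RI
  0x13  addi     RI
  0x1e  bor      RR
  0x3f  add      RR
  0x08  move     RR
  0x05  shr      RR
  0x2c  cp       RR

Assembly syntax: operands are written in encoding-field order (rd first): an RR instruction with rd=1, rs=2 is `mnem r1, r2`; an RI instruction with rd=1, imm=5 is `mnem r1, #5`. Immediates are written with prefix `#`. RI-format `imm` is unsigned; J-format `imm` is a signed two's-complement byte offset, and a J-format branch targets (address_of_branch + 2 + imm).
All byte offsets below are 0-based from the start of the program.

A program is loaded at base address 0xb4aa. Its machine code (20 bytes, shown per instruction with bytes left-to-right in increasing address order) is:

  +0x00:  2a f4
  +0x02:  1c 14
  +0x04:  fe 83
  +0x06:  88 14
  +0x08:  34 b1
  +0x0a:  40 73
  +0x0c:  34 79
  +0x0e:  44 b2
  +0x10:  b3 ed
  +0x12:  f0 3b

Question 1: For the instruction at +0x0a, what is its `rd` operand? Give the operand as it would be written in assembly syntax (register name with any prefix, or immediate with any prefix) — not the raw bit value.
r13

+0x0a: 40 73 ⇒ word 0x7340 (little)
  op=0x7340>>10=0x1c ⇒ decr (R)
  [9:6] rd=13 = r13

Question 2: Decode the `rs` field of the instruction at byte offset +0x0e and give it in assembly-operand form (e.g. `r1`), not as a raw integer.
r1

off 0x0e: read 44 b2 as little → 0xb244
  opcode bits[15:10]=0x2c: cp/RR
  rd: (w>>6)&0xf=0x9 → r9
  rs: (w>>2)&0xf=0x1 → r1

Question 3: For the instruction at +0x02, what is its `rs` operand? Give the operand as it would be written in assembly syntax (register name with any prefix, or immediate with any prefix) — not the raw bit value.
r7

@+02  little-endian(1c 14) = 0x141c
  op=0x141c>>10=0x5 ⇒ shr (RR)
  rd@[9:6]=0x0 ⇒ r0
  rs@[5:2]=0x7 ⇒ r7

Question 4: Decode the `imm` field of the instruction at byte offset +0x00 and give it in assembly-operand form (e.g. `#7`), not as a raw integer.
#42

+0x00: 2a f4 ⇒ word 0xf42a (little)
  op=0xf42a>>10=0x3d ⇒ sbi (RI)
  rd: (w>>6)&0xf=0x0 → r0
  imm: (w>>0)&0x3f=0x2a → #42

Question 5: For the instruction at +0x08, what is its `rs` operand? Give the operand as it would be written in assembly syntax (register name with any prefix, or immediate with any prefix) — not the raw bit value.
r13

[08] 34 b1 → 0xb134
  op=0xb134>>10=0x2c ⇒ cp (RR)
  [9:6] rd=4 = r4
  [5:2] rs=13 = r13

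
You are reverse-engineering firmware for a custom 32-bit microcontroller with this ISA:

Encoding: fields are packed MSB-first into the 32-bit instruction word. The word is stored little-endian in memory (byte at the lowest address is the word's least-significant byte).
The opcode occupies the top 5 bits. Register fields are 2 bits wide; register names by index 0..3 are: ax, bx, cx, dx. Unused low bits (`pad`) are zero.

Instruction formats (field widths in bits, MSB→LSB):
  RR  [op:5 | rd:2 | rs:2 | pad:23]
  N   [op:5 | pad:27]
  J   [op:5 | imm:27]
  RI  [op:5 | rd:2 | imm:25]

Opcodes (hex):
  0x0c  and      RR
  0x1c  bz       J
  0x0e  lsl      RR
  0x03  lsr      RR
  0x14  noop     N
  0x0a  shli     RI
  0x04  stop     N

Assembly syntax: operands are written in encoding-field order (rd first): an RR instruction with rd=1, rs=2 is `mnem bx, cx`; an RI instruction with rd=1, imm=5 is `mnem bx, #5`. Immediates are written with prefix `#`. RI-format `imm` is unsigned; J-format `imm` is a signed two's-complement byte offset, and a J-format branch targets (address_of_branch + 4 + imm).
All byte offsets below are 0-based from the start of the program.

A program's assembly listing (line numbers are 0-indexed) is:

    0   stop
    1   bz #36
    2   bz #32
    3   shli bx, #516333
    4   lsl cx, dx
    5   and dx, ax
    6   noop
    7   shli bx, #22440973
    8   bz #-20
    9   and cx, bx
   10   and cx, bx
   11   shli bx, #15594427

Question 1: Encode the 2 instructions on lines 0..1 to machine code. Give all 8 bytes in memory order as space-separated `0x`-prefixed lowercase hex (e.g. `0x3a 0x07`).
L0: stop op=0x4:5|pad=0:27 ⇒ 0x20000000 ⇒ little 00 00 00 20
L1: bz op=0x1c:5|imm=36:27 ⇒ 0xe0000024 ⇒ little 24 00 00 e0

0x00 0x00 0x00 0x20 0x24 0x00 0x00 0xe0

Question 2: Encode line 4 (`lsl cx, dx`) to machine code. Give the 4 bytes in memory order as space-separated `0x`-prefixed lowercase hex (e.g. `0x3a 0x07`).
L4: lsl op=0xe:5|rd=2:2|rs=3:2|pad=0:23 ⇒ 0x75800000 ⇒ little 00 00 80 75

0x00 0x00 0x80 0x75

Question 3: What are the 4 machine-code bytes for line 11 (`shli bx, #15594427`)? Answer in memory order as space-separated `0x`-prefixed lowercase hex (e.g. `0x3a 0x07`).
0xbb 0xf3 0xed 0x52

11. shli fields op=0xa:5|rd=1:2|imm=15594427:25 → word 52edf3bbh → bb f3 ed 52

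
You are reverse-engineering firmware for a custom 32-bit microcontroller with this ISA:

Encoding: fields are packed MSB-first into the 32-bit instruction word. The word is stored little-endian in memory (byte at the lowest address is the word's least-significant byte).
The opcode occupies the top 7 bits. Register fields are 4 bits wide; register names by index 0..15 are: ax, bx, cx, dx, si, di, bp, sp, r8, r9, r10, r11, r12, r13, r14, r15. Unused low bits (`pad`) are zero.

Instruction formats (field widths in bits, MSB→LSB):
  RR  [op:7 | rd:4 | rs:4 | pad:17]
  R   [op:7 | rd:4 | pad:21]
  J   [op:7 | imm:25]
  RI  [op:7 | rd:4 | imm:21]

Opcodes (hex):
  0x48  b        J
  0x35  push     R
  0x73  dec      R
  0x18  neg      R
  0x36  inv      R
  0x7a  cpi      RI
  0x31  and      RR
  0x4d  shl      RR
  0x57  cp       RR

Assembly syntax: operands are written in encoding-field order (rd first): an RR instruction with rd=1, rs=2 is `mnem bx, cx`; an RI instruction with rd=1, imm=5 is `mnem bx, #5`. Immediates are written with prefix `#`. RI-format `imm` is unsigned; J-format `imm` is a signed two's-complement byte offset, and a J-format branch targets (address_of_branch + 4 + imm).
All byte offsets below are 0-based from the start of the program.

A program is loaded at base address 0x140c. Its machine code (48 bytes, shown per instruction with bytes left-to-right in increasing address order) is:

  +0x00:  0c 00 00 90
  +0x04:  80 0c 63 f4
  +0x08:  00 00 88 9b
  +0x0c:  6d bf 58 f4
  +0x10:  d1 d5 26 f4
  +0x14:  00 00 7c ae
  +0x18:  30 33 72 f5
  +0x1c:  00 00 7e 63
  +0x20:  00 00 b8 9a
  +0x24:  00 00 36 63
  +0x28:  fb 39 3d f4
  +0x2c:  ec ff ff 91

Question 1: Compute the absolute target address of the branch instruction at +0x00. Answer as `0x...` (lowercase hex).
0x141c

[00] 0c 00 00 90 → 0x9000000c
  op=0x9000000c>>25=0x48 ⇒ b (J)
  [24:0] imm=12 = #12
  target = base 0x140c + off 0x00 + 4 + imm 12 = 0x141c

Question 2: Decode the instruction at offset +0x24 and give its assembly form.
@+24  little-endian(00 00 36 63) = 0x63360000
  opcode bits[31:25]=0x31: and/RR
  rd: (w>>21)&0xf=0x9 → r9
  rs: (w>>17)&0xf=0xb → r11

and r9, r11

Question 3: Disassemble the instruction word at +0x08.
+0x08: 00 00 88 9b ⇒ word 0x9b880000 (little)
  op=0x9b880000>>25=0x4d ⇒ shl (RR)
  rd: (w>>21)&0xf=0xc → r12
  rs: (w>>17)&0xf=0x4 → si

shl r12, si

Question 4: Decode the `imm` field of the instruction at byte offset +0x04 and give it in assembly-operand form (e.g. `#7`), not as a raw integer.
[04] 80 0c 63 f4 → 0xf4630c80
  top 7b → 0x7a → cpi [RI]
  [24:21] rd=3 = dx
  [20:0] imm=199808 = #199808

#199808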